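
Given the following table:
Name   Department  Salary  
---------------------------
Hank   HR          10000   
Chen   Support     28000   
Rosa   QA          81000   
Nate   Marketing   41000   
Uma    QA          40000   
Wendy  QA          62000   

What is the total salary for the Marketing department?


Marketing department members:
  Nate: 41000
Total = 41000 = 41000

ANSWER: 41000


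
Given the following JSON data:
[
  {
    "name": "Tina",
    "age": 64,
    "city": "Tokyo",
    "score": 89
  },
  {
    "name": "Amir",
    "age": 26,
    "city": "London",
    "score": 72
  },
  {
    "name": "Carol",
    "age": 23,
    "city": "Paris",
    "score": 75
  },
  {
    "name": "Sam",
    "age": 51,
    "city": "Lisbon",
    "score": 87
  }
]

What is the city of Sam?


Looking up record where name = Sam
Record index: 3
Field 'city' = Lisbon

ANSWER: Lisbon


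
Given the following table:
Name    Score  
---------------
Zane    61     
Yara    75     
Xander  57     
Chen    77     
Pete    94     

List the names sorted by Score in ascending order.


Sorting by Score (ascending):
  Xander: 57
  Zane: 61
  Yara: 75
  Chen: 77
  Pete: 94


ANSWER: Xander, Zane, Yara, Chen, Pete


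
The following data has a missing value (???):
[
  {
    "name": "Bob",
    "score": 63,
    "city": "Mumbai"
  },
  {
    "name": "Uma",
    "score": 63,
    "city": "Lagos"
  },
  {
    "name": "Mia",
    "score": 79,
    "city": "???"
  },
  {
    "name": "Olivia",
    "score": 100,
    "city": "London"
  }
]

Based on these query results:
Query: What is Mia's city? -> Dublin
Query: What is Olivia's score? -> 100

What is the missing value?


The missing value is Mia's city
From query: Mia's city = Dublin

ANSWER: Dublin


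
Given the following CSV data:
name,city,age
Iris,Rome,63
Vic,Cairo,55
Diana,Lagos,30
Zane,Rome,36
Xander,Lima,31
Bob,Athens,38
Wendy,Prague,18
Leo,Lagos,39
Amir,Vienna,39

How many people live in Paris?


Scanning city column for 'Paris':
Total matches: 0

ANSWER: 0


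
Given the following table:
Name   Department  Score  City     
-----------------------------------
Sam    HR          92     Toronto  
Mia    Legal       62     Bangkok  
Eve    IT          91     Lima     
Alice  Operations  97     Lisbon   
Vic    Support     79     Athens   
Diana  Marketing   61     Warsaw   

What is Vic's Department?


Row 5: Vic
Department = Support

ANSWER: Support


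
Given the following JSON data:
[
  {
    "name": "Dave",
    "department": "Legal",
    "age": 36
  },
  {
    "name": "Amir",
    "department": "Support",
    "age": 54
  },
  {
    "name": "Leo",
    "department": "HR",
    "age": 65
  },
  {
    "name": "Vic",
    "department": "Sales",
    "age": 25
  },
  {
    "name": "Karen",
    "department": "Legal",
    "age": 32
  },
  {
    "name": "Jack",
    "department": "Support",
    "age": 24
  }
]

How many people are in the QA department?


Scanning records for department = QA
  No matches found
Count: 0

ANSWER: 0


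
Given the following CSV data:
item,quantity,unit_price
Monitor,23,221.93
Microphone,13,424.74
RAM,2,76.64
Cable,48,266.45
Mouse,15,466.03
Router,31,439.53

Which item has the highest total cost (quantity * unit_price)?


Computing row totals:
  Monitor: 5104.39
  Microphone: 5521.62
  RAM: 153.28
  Cable: 12789.6
  Mouse: 6990.45
  Router: 13625.43
Maximum: Router (13625.43)

ANSWER: Router


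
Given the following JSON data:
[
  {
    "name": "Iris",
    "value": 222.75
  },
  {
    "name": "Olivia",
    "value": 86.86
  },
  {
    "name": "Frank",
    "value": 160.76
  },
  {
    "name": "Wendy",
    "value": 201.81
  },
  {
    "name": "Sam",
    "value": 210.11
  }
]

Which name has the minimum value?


Comparing values:
  Iris: 222.75
  Olivia: 86.86
  Frank: 160.76
  Wendy: 201.81
  Sam: 210.11
Minimum: Olivia (86.86)

ANSWER: Olivia


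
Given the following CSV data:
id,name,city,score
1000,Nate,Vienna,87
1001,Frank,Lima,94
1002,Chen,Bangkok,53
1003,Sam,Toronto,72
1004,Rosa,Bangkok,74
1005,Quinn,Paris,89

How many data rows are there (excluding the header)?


Counting rows (excluding header):
Header: id,name,city,score
Data rows: 6

ANSWER: 6


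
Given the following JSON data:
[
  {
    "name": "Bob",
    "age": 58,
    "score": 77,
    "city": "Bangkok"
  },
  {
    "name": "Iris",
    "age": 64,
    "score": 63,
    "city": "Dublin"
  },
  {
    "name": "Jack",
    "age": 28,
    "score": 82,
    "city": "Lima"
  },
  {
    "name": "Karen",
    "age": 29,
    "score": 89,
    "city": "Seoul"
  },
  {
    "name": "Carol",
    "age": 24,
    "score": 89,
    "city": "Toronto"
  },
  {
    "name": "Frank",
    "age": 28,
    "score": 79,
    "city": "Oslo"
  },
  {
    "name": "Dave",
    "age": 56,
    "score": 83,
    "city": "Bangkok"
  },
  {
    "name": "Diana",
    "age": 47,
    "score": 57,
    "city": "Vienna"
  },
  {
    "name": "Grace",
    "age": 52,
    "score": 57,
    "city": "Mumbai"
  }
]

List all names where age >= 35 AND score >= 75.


Checking both conditions:
  Bob (age=58, score=77) -> YES
  Iris (age=64, score=63) -> no
  Jack (age=28, score=82) -> no
  Karen (age=29, score=89) -> no
  Carol (age=24, score=89) -> no
  Frank (age=28, score=79) -> no
  Dave (age=56, score=83) -> YES
  Diana (age=47, score=57) -> no
  Grace (age=52, score=57) -> no


ANSWER: Bob, Dave


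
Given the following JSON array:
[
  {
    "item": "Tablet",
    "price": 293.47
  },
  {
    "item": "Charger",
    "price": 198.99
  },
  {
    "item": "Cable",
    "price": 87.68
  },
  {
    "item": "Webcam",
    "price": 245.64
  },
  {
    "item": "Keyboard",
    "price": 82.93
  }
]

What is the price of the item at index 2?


Array index 2 -> Cable
price = 87.68

ANSWER: 87.68


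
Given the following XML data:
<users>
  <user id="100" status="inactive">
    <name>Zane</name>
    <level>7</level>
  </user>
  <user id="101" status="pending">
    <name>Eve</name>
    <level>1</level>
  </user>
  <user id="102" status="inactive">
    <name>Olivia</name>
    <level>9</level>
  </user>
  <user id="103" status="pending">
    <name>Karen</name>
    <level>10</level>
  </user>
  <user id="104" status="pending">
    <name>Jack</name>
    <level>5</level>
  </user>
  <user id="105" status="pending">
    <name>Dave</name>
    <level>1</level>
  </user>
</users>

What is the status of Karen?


Finding user with name = Karen
user id="103" status="pending"

ANSWER: pending


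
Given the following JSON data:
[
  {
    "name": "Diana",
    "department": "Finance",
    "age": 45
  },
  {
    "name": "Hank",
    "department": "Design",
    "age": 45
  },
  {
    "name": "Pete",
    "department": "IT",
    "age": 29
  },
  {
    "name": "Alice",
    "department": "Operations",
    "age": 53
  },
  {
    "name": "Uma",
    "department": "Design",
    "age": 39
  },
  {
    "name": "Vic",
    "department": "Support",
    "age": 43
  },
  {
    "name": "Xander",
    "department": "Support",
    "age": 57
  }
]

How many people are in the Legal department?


Scanning records for department = Legal
  No matches found
Count: 0

ANSWER: 0


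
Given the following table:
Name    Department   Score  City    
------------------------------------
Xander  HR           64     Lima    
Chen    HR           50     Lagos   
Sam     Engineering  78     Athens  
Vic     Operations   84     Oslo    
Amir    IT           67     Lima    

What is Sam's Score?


Row 3: Sam
Score = 78

ANSWER: 78


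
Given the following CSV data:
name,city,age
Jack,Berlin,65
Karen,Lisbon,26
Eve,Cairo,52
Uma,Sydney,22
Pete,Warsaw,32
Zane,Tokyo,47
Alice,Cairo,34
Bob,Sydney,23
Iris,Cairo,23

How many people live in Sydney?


Scanning city column for 'Sydney':
  Row 4: Uma -> MATCH
  Row 8: Bob -> MATCH
Total matches: 2

ANSWER: 2


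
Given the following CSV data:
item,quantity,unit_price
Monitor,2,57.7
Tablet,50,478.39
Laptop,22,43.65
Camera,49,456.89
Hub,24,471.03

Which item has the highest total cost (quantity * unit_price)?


Computing row totals:
  Monitor: 115.4
  Tablet: 23919.5
  Laptop: 960.3
  Camera: 22387.61
  Hub: 11304.72
Maximum: Tablet (23919.5)

ANSWER: Tablet


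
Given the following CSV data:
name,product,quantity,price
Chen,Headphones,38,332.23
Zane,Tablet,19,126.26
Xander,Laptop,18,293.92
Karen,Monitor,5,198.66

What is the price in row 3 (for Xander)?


Row 3: Xander
Column 'price' = 293.92

ANSWER: 293.92


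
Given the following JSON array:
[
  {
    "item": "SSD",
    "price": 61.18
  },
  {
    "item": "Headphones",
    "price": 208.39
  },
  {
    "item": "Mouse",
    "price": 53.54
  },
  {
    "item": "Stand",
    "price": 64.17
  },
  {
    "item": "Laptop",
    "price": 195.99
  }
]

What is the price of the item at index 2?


Array index 2 -> Mouse
price = 53.54

ANSWER: 53.54


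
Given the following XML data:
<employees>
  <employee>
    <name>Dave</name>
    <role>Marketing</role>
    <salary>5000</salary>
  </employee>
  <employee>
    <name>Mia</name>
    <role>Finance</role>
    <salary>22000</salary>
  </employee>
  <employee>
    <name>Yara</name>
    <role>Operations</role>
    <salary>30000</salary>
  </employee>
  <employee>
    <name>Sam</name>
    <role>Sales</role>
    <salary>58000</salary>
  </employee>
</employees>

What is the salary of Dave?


Searching for <employee> with <name>Dave</name>
Found at position 1
<salary>5000</salary>

ANSWER: 5000


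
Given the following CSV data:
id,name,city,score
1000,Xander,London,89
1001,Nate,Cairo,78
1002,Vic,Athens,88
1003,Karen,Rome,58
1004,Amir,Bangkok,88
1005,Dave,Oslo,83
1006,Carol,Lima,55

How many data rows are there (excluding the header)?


Counting rows (excluding header):
Header: id,name,city,score
Data rows: 7

ANSWER: 7


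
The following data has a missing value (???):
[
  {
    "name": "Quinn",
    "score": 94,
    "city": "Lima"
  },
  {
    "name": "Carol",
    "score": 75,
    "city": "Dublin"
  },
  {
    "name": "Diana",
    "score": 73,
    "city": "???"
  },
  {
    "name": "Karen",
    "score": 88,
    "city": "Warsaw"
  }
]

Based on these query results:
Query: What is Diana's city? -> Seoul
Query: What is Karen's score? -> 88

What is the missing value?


The missing value is Diana's city
From query: Diana's city = Seoul

ANSWER: Seoul


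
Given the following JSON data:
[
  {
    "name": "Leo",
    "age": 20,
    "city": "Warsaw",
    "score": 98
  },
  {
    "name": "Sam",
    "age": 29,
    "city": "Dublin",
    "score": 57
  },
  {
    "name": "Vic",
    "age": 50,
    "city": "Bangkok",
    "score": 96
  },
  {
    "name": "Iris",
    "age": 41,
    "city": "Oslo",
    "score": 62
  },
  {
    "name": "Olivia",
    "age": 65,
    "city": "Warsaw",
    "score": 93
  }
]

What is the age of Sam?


Looking up record where name = Sam
Record index: 1
Field 'age' = 29

ANSWER: 29


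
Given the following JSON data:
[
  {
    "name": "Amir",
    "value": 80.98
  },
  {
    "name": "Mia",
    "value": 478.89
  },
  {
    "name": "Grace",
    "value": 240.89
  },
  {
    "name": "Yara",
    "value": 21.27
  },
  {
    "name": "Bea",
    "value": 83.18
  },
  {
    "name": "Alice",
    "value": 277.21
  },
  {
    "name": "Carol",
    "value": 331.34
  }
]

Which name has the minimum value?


Comparing values:
  Amir: 80.98
  Mia: 478.89
  Grace: 240.89
  Yara: 21.27
  Bea: 83.18
  Alice: 277.21
  Carol: 331.34
Minimum: Yara (21.27)

ANSWER: Yara


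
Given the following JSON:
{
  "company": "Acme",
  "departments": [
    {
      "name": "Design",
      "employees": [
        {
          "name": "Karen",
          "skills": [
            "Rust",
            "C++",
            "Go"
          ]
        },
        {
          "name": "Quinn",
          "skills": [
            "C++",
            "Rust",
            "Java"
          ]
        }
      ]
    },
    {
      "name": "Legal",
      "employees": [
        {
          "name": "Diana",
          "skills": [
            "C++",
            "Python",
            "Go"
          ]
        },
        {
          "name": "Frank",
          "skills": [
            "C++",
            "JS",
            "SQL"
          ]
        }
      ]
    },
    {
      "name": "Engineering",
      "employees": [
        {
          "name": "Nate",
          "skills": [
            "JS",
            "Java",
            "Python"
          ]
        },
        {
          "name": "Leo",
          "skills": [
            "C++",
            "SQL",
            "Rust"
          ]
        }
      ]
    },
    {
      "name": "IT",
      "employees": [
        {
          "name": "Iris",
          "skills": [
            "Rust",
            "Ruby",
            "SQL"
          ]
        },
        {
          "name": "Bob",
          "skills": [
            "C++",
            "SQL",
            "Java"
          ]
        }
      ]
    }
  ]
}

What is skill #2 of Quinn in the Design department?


Path: departments[0].employees[1].skills[1]
Value: Rust

ANSWER: Rust


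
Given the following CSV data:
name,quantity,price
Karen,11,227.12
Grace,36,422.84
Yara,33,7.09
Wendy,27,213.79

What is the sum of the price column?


Values in 'price' column:
  Row 1: 227.12
  Row 2: 422.84
  Row 3: 7.09
  Row 4: 213.79
Sum = 227.12 + 422.84 + 7.09 + 213.79 = 870.84

ANSWER: 870.84


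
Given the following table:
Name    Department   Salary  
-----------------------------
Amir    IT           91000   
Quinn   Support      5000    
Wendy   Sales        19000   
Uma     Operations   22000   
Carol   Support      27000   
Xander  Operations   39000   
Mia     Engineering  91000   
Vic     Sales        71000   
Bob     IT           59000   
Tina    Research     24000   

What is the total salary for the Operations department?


Operations department members:
  Uma: 22000
  Xander: 39000
Total = 22000 + 39000 = 61000

ANSWER: 61000


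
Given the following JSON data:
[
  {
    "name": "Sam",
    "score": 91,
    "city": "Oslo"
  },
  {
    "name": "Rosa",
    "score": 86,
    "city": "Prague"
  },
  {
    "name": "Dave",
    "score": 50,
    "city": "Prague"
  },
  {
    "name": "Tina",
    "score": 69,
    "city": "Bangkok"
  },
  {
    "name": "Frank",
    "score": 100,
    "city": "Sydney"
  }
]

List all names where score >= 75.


Filtering records where score >= 75:
  Sam (score=91) -> YES
  Rosa (score=86) -> YES
  Dave (score=50) -> no
  Tina (score=69) -> no
  Frank (score=100) -> YES


ANSWER: Sam, Rosa, Frank


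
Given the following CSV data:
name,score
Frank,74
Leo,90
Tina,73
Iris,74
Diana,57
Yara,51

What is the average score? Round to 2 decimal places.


Scores: 74, 90, 73, 74, 57, 51
Sum = 419
Count = 6
Average = 419 / 6 = 69.83

ANSWER: 69.83


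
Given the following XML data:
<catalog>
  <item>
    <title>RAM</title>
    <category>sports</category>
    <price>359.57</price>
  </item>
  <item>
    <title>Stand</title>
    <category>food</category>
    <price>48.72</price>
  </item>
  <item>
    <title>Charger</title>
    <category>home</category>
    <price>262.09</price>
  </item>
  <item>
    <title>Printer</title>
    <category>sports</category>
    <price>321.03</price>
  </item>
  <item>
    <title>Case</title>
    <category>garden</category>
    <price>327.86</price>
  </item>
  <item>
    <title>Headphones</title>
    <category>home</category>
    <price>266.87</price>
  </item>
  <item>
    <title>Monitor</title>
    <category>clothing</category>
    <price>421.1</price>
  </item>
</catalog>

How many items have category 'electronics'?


Scanning <item> elements for <category>electronics</category>:
Count: 0

ANSWER: 0


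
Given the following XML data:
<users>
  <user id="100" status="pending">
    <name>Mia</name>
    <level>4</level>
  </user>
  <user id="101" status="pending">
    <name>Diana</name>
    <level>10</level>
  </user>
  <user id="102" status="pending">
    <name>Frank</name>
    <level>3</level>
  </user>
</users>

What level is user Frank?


Finding user: Frank
<level>3</level>

ANSWER: 3


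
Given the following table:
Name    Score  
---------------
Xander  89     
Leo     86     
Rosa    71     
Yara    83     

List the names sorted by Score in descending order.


Sorting by Score (descending):
  Xander: 89
  Leo: 86
  Yara: 83
  Rosa: 71


ANSWER: Xander, Leo, Yara, Rosa


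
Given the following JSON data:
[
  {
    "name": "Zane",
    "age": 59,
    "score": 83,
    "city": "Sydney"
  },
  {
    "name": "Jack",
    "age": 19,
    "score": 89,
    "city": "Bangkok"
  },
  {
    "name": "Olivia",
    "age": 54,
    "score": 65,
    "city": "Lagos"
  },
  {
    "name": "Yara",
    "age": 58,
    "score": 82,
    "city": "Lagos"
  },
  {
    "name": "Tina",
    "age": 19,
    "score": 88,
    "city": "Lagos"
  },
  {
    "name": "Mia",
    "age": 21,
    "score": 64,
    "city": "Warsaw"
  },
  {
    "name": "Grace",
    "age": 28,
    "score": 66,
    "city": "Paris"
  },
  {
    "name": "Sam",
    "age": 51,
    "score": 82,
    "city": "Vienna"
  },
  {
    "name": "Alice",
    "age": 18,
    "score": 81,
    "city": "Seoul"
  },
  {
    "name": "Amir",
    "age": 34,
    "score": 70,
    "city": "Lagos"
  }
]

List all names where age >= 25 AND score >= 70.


Checking both conditions:
  Zane (age=59, score=83) -> YES
  Jack (age=19, score=89) -> no
  Olivia (age=54, score=65) -> no
  Yara (age=58, score=82) -> YES
  Tina (age=19, score=88) -> no
  Mia (age=21, score=64) -> no
  Grace (age=28, score=66) -> no
  Sam (age=51, score=82) -> YES
  Alice (age=18, score=81) -> no
  Amir (age=34, score=70) -> YES


ANSWER: Zane, Yara, Sam, Amir


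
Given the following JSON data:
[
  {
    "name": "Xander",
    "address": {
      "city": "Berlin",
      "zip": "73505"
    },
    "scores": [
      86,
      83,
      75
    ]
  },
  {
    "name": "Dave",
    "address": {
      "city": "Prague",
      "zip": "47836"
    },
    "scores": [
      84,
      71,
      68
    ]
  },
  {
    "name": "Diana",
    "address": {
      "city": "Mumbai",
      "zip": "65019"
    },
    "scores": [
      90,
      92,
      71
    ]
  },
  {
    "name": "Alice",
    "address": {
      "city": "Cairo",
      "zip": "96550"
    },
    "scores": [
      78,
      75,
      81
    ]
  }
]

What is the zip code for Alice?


Path: records[3].address.zip
Value: 96550

ANSWER: 96550


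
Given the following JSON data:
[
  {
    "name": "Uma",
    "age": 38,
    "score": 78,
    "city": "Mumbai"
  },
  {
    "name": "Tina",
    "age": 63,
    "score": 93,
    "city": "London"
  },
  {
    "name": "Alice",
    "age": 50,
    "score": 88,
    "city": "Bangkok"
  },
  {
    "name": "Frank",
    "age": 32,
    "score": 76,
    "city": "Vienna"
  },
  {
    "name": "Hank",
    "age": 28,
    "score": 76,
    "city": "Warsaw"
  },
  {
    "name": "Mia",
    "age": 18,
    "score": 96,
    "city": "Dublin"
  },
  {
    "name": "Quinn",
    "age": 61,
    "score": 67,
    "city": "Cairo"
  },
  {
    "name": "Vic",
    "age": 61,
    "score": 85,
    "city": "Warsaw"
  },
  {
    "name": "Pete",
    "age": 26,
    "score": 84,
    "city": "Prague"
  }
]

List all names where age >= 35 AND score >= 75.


Checking both conditions:
  Uma (age=38, score=78) -> YES
  Tina (age=63, score=93) -> YES
  Alice (age=50, score=88) -> YES
  Frank (age=32, score=76) -> no
  Hank (age=28, score=76) -> no
  Mia (age=18, score=96) -> no
  Quinn (age=61, score=67) -> no
  Vic (age=61, score=85) -> YES
  Pete (age=26, score=84) -> no


ANSWER: Uma, Tina, Alice, Vic


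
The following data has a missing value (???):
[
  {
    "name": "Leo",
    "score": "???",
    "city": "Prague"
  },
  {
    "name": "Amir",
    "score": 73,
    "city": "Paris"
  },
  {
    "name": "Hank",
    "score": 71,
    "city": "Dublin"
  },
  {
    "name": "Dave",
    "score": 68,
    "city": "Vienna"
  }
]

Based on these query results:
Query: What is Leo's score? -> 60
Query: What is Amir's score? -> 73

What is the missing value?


The missing value is Leo's score
From query: Leo's score = 60

ANSWER: 60


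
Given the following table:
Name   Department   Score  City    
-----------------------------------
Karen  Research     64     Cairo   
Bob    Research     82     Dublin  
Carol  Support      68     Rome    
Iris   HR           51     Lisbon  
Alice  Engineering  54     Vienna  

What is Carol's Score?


Row 3: Carol
Score = 68

ANSWER: 68


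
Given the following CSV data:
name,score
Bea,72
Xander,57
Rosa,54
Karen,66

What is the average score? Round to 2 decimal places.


Scores: 72, 57, 54, 66
Sum = 249
Count = 4
Average = 249 / 4 = 62.25

ANSWER: 62.25


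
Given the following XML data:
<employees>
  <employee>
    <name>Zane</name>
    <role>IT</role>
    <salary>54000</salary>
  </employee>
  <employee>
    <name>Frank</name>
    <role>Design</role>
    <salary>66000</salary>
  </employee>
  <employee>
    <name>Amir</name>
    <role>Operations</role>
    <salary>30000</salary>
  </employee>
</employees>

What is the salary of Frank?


Searching for <employee> with <name>Frank</name>
Found at position 2
<salary>66000</salary>

ANSWER: 66000


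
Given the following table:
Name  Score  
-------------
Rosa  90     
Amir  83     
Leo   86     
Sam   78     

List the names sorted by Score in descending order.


Sorting by Score (descending):
  Rosa: 90
  Leo: 86
  Amir: 83
  Sam: 78


ANSWER: Rosa, Leo, Amir, Sam


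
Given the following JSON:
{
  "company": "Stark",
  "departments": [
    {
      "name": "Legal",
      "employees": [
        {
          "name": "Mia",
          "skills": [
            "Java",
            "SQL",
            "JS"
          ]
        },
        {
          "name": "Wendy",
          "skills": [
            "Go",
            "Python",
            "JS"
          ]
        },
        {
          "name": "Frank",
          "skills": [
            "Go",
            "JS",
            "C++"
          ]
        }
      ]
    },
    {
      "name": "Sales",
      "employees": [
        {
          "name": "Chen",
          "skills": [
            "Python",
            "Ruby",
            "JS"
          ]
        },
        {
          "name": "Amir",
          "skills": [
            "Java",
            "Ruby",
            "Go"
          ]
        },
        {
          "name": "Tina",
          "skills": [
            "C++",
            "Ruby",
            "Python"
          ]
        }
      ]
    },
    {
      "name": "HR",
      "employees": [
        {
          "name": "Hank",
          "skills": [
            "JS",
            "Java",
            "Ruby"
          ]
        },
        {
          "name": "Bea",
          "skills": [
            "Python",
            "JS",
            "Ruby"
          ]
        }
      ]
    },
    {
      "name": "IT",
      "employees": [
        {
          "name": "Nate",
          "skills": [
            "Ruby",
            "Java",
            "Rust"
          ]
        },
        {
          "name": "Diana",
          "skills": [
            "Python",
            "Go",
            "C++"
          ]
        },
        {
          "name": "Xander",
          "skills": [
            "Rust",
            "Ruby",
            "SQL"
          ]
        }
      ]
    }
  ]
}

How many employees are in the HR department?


Path: departments[2].employees
Count: 2

ANSWER: 2


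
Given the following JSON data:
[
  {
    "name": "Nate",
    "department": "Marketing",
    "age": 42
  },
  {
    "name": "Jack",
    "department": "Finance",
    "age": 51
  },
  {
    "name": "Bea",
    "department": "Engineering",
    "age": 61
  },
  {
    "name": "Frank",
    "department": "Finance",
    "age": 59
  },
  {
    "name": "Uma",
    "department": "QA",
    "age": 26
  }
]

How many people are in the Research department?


Scanning records for department = Research
  No matches found
Count: 0

ANSWER: 0


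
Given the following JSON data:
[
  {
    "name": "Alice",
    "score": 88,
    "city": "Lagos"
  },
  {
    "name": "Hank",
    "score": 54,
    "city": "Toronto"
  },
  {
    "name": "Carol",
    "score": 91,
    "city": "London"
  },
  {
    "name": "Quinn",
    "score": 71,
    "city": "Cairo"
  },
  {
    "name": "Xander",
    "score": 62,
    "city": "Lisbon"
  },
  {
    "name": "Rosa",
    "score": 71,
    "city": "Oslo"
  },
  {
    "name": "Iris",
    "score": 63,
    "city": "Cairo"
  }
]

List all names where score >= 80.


Filtering records where score >= 80:
  Alice (score=88) -> YES
  Hank (score=54) -> no
  Carol (score=91) -> YES
  Quinn (score=71) -> no
  Xander (score=62) -> no
  Rosa (score=71) -> no
  Iris (score=63) -> no


ANSWER: Alice, Carol


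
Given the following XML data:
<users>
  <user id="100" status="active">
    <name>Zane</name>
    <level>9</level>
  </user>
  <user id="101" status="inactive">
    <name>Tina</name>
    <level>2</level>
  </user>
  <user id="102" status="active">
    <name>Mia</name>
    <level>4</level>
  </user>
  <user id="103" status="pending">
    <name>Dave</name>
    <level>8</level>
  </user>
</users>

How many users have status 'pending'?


Counting users with status='pending':
  Dave (id=103) -> MATCH
Count: 1

ANSWER: 1


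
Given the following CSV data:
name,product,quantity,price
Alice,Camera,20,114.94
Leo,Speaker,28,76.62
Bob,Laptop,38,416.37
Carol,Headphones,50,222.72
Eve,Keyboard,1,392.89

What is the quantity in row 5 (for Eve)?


Row 5: Eve
Column 'quantity' = 1

ANSWER: 1


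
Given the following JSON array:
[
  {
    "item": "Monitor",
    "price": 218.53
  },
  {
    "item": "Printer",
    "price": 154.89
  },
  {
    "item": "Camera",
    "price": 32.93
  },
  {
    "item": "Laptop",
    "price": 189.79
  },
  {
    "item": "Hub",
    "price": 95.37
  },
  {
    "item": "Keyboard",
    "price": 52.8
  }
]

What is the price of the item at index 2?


Array index 2 -> Camera
price = 32.93

ANSWER: 32.93


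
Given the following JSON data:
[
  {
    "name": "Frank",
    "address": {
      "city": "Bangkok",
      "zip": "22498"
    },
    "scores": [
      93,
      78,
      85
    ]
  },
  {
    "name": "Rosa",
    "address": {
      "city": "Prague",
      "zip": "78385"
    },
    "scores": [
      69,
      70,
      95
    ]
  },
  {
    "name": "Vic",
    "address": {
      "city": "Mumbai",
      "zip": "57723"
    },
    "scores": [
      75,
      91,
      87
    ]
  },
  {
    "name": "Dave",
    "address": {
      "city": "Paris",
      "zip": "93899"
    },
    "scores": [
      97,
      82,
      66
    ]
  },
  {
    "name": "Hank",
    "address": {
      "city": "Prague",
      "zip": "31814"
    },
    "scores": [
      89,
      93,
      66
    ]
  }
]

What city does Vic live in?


Path: records[2].address.city
Value: Mumbai

ANSWER: Mumbai


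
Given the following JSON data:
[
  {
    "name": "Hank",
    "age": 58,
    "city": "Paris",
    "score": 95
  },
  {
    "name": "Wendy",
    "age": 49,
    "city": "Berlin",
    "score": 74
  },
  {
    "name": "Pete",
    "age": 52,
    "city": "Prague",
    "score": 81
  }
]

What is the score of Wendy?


Looking up record where name = Wendy
Record index: 1
Field 'score' = 74

ANSWER: 74


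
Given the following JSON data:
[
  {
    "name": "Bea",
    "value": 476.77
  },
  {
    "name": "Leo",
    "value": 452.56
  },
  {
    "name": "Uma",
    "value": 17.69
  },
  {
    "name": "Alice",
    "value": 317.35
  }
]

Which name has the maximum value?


Comparing values:
  Bea: 476.77
  Leo: 452.56
  Uma: 17.69
  Alice: 317.35
Maximum: Bea (476.77)

ANSWER: Bea


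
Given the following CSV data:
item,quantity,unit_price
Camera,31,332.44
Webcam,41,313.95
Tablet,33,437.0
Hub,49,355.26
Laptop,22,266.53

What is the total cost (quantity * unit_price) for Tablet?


Row: Tablet
quantity = 33
unit_price = 437.0
total = 33 * 437.0 = 14421.0

ANSWER: 14421.0


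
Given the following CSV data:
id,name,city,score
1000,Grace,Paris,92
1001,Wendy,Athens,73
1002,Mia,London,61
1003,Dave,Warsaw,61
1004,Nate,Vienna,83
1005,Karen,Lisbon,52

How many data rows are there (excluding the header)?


Counting rows (excluding header):
Header: id,name,city,score
Data rows: 6

ANSWER: 6


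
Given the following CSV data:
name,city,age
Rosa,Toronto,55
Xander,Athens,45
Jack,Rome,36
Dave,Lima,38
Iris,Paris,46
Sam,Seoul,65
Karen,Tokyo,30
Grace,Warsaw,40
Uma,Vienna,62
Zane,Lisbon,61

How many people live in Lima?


Scanning city column for 'Lima':
  Row 4: Dave -> MATCH
Total matches: 1

ANSWER: 1


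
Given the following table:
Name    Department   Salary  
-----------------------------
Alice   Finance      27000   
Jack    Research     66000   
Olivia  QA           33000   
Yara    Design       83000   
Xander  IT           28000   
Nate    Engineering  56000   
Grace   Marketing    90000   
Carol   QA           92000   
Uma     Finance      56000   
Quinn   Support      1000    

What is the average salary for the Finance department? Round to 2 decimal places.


Finance department members:
  Alice: 27000
  Uma: 56000
Sum = 83000
Count = 2
Average = 83000 / 2 = 41500.00

ANSWER: 41500.00


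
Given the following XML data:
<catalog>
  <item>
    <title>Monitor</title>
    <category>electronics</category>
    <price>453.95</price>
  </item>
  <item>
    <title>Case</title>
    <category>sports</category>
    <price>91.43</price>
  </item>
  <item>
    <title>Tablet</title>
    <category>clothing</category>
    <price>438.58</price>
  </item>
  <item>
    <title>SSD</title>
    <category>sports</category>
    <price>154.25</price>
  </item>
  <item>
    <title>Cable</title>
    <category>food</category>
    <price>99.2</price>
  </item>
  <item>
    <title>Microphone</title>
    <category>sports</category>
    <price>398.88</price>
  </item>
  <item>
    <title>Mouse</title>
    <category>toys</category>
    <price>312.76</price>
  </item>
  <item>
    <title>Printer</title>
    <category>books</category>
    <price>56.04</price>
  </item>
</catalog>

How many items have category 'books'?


Scanning <item> elements for <category>books</category>:
  Item 8: Printer -> MATCH
Count: 1

ANSWER: 1


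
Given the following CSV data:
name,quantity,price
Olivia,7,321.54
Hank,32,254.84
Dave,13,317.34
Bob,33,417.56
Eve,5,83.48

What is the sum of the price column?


Values in 'price' column:
  Row 1: 321.54
  Row 2: 254.84
  Row 3: 317.34
  Row 4: 417.56
  Row 5: 83.48
Sum = 321.54 + 254.84 + 317.34 + 417.56 + 83.48 = 1394.76

ANSWER: 1394.76


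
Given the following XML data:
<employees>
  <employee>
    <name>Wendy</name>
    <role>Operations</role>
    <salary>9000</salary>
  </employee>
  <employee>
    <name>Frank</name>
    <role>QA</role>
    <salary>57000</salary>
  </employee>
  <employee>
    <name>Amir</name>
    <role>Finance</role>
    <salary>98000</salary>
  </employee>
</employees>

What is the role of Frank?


Searching for <employee> with <name>Frank</name>
Found at position 2
<role>QA</role>

ANSWER: QA


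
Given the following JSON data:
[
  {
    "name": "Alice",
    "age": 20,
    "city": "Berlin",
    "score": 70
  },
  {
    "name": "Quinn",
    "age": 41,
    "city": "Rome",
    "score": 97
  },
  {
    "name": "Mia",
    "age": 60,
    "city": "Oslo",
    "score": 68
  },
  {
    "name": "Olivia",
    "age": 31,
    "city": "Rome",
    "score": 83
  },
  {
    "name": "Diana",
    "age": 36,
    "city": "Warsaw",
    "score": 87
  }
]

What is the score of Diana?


Looking up record where name = Diana
Record index: 4
Field 'score' = 87

ANSWER: 87


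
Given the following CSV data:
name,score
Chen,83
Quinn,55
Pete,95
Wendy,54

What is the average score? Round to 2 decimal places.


Scores: 83, 55, 95, 54
Sum = 287
Count = 4
Average = 287 / 4 = 71.75

ANSWER: 71.75


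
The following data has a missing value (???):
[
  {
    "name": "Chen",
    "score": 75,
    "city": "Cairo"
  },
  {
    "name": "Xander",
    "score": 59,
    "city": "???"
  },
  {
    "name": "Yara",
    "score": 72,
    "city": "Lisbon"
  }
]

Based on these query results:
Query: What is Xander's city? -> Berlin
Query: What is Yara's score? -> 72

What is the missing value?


The missing value is Xander's city
From query: Xander's city = Berlin

ANSWER: Berlin


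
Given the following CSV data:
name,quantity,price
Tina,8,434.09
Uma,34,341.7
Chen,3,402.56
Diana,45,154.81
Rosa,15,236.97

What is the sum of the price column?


Values in 'price' column:
  Row 1: 434.09
  Row 2: 341.7
  Row 3: 402.56
  Row 4: 154.81
  Row 5: 236.97
Sum = 434.09 + 341.7 + 402.56 + 154.81 + 236.97 = 1570.13

ANSWER: 1570.13


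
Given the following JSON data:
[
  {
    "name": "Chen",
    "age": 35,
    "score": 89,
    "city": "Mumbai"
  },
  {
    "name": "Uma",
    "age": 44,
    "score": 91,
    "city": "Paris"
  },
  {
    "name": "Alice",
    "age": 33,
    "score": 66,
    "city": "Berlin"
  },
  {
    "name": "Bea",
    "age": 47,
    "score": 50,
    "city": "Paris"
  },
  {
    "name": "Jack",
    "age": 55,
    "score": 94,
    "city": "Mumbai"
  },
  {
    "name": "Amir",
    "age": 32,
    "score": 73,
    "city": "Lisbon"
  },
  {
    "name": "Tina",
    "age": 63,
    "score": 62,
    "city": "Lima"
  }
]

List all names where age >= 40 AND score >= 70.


Checking both conditions:
  Chen (age=35, score=89) -> no
  Uma (age=44, score=91) -> YES
  Alice (age=33, score=66) -> no
  Bea (age=47, score=50) -> no
  Jack (age=55, score=94) -> YES
  Amir (age=32, score=73) -> no
  Tina (age=63, score=62) -> no


ANSWER: Uma, Jack


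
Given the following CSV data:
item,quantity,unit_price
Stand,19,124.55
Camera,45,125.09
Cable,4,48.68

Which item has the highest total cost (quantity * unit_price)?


Computing row totals:
  Stand: 2366.45
  Camera: 5629.05
  Cable: 194.72
Maximum: Camera (5629.05)

ANSWER: Camera


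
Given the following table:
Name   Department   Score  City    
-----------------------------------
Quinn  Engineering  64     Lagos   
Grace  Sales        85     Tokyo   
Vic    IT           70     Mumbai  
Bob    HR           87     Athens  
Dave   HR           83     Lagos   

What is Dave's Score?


Row 5: Dave
Score = 83

ANSWER: 83


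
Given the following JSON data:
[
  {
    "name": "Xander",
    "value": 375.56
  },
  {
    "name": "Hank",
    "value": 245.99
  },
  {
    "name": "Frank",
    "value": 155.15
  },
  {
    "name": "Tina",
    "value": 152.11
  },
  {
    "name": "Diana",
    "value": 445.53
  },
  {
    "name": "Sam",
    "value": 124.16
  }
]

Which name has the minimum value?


Comparing values:
  Xander: 375.56
  Hank: 245.99
  Frank: 155.15
  Tina: 152.11
  Diana: 445.53
  Sam: 124.16
Minimum: Sam (124.16)

ANSWER: Sam


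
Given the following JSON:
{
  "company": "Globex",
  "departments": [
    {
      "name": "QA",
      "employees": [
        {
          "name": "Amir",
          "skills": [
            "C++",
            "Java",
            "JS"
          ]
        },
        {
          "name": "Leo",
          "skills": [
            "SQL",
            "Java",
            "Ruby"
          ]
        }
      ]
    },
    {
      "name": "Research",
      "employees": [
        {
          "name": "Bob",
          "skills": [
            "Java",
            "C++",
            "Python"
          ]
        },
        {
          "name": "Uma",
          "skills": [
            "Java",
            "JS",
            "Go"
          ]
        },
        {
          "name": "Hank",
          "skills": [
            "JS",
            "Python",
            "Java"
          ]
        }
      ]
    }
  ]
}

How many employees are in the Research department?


Path: departments[1].employees
Count: 3

ANSWER: 3


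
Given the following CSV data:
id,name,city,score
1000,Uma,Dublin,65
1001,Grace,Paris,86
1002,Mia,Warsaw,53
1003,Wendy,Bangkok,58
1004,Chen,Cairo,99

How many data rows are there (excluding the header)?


Counting rows (excluding header):
Header: id,name,city,score
Data rows: 5

ANSWER: 5


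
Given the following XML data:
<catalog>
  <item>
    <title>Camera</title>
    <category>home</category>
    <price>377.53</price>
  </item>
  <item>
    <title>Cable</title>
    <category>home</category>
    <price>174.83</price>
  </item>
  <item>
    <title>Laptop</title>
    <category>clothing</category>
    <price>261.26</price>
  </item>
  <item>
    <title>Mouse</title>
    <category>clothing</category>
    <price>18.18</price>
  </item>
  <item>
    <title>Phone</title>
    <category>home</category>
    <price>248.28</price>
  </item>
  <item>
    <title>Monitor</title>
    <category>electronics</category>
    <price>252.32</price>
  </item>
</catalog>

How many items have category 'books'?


Scanning <item> elements for <category>books</category>:
Count: 0

ANSWER: 0


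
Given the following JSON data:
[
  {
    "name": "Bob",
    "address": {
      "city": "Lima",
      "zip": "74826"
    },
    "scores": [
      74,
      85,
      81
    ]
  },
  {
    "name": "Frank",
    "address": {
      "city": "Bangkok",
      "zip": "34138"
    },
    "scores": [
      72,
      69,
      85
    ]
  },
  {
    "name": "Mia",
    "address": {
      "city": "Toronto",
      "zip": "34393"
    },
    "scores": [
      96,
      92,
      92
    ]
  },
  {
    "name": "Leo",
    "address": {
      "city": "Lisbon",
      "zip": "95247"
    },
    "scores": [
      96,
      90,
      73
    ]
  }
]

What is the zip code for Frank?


Path: records[1].address.zip
Value: 34138

ANSWER: 34138


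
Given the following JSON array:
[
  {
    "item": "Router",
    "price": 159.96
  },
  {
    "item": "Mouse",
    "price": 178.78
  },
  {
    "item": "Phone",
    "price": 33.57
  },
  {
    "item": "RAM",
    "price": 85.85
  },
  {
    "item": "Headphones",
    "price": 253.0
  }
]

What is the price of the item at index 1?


Array index 1 -> Mouse
price = 178.78

ANSWER: 178.78


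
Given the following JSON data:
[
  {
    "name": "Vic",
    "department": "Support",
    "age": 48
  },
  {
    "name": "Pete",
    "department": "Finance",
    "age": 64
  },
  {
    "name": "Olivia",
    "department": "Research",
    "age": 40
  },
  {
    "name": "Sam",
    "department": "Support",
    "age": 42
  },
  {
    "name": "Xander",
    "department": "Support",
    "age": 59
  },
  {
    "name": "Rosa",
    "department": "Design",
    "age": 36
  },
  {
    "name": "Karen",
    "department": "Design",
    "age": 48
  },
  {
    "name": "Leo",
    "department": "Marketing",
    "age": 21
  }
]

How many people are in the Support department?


Scanning records for department = Support
  Record 0: Vic
  Record 3: Sam
  Record 4: Xander
Count: 3

ANSWER: 3


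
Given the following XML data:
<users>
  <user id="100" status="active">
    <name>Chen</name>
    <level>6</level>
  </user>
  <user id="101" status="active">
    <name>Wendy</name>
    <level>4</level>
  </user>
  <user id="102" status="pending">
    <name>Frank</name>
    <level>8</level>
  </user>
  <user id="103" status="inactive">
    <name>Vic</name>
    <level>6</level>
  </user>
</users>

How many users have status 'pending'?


Counting users with status='pending':
  Frank (id=102) -> MATCH
Count: 1

ANSWER: 1


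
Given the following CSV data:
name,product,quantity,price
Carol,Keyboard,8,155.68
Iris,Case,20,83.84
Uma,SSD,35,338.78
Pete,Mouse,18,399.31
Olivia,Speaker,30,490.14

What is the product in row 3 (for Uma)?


Row 3: Uma
Column 'product' = SSD

ANSWER: SSD


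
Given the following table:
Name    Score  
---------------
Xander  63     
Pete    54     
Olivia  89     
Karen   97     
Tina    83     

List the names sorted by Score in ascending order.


Sorting by Score (ascending):
  Pete: 54
  Xander: 63
  Tina: 83
  Olivia: 89
  Karen: 97


ANSWER: Pete, Xander, Tina, Olivia, Karen


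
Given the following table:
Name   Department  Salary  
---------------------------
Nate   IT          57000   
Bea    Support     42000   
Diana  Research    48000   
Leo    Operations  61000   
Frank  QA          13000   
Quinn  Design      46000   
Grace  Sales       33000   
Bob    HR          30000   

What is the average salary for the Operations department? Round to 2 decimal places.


Operations department members:
  Leo: 61000
Sum = 61000
Count = 1
Average = 61000 / 1 = 61000.00

ANSWER: 61000.00
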